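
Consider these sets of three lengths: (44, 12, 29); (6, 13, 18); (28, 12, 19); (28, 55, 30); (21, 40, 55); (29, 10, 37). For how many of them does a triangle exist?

(12,29,44): 12+29 ≤ 44 → not valid
(6,13,18): 6+13 > 18 → valid
(12,19,28): 12+19 > 28 → valid
(28,30,55): 28+30 > 55 → valid
(21,40,55): 21+40 > 55 → valid
(10,29,37): 10+29 > 37 → valid
5 of the 6 triples form a triangle.

5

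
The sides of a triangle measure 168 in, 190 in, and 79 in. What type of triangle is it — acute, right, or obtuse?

Compare the square of the longest side to the sum of squares of the other two: 79² + 168² = 34465 < 36100 = 190².

obtuse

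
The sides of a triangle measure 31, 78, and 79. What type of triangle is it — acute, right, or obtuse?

acute

Compare the square of the longest side to the sum of squares of the other two: 31² + 78² = 7045 > 6241 = 79².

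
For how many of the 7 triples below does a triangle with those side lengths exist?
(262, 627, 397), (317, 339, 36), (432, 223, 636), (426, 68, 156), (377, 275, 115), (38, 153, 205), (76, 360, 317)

5

(262,397,627): 262+397 > 627 → valid
(36,317,339): 36+317 > 339 → valid
(223,432,636): 223+432 > 636 → valid
(68,156,426): 68+156 ≤ 426 → not valid
(115,275,377): 115+275 > 377 → valid
(38,153,205): 38+153 ≤ 205 → not valid
(76,317,360): 76+317 > 360 → valid
5 of the 7 triples form a triangle.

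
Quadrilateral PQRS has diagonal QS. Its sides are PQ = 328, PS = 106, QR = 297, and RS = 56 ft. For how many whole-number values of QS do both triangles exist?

From triangle PQS: 222 < QS < 434.
From triangle RQS: 241 < QS < 353.
Intersection: 241 < QS < 353, so integers 242 through 352: 111 values.

111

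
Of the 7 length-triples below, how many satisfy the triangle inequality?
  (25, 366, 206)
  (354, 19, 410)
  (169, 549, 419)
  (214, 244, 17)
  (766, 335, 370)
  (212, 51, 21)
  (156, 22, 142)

(25,206,366): 25+206 ≤ 366 → not valid
(19,354,410): 19+354 ≤ 410 → not valid
(169,419,549): 169+419 > 549 → valid
(17,214,244): 17+214 ≤ 244 → not valid
(335,370,766): 335+370 ≤ 766 → not valid
(21,51,212): 21+51 ≤ 212 → not valid
(22,142,156): 22+142 > 156 → valid
2 of the 7 triples form a triangle.

2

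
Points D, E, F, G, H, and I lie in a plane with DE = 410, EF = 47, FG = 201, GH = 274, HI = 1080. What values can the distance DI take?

148 ≤ DI ≤ 2012

The maximum is all hops collinear in one direction: 410 + 47 + 201 + 274 + 1080 = 2012.
The longest hop is 1080; the others sum to 932. Folding the others back against it leaves at least 1080 − 932 = 148.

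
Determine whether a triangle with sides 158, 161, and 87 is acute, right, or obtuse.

acute

Compare the square of the longest side to the sum of squares of the other two: 87² + 158² = 32533 > 25921 = 161².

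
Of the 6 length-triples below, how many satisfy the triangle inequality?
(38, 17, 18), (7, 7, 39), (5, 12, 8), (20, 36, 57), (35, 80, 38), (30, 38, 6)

1

(17,18,38): 17+18 ≤ 38 → not valid
(7,7,39): 7+7 ≤ 39 → not valid
(5,8,12): 5+8 > 12 → valid
(20,36,57): 20+36 ≤ 57 → not valid
(35,38,80): 35+38 ≤ 80 → not valid
(6,30,38): 6+30 ≤ 38 → not valid
1 of the 6 triples forms a triangle.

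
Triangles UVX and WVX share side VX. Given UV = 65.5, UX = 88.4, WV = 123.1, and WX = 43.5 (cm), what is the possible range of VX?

From triangle UVX: |65.5 − 88.4| < VX < 65.5 + 88.4, i.e. 22.9 < VX < 153.9.
From triangle WVX: 79.6 < VX < 166.6.
Both must hold, so VX lies in the intersection.

79.6 < VX < 153.9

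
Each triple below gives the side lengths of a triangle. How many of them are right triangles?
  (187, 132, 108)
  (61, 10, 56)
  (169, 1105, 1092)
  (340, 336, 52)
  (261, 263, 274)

2

(187,132,108): 108²+132² = 29088 < 34969 = 187² → obtuse
(61,10,56): 10²+56² = 3236 < 3721 = 61² → obtuse
(169,1105,1092): 169²+1092² = 1221025 = 1105² → right
(340,336,52): 52²+336² = 115600 = 340² → right
(261,263,274): 261²+263² = 137290 > 75076 = 274² → acute
2 of the 5 are right.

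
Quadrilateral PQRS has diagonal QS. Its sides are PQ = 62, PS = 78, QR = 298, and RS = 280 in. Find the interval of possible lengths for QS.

18 < QS < 140

From triangle PQS: |62 − 78| < QS < 62 + 78, i.e. 16 < QS < 140.
From triangle RQS: 18 < QS < 578.
Both must hold, so QS lies in the intersection.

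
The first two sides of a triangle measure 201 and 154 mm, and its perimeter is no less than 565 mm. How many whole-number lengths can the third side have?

145

Triangle inequality: 47 < x < 355. Perimeter ≥ 565 gives x ≥ 565 − 201 − 154 = 210.
So 210 ≤ x < 355; integers 210 through 354: 145 values.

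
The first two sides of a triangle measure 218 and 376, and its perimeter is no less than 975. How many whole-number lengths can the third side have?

213

Triangle inequality: 158 < x < 594. Perimeter ≥ 975 gives x ≥ 975 − 218 − 376 = 381.
So 381 ≤ x < 594; integers 381 through 593: 213 values.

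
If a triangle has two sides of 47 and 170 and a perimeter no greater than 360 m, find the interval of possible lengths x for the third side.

Triangle inequality alone gives 123 < x < 217.
The perimeter condition gives x ≤ 360 − 47 − 170 = 143.
Intersecting the two: 123 < x ≤ 143.

123 < x ≤ 143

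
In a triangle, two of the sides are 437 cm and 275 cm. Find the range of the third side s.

By the triangle inequality, s must be less than 437 + 275 = 712 and greater than |437 − 275| = 162.

162 < s < 712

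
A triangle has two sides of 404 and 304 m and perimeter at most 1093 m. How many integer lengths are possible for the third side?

Triangle inequality: 100 < x < 708. Perimeter ≤ 1093 gives x ≤ 1093 − 404 − 304 = 385.
So 100 < x ≤ 385; integers 101 through 385: 285 values.

285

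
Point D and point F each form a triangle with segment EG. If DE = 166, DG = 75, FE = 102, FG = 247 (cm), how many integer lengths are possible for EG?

95

From triangle DEG: 91 < EG < 241.
From triangle FEG: 145 < EG < 349.
Intersection: 145 < EG < 241, so integers 146 through 240: 95 values.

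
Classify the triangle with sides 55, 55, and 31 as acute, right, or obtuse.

acute

Compare the square of the longest side to the sum of squares of the other two: 31² + 55² = 3986 > 3025 = 55².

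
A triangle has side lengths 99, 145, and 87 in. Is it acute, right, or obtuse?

obtuse

Compare the square of the longest side to the sum of squares of the other two: 87² + 99² = 17370 < 21025 = 145².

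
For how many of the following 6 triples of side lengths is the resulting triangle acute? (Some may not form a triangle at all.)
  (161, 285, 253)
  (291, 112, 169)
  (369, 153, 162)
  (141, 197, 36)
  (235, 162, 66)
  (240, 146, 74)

1

(161,285,253): 161²+253² = 89930 > 81225 = 285² → acute
(291,112,169): 112+169 ≤ 291, not a triangle
(369,153,162): 153+162 ≤ 369, not a triangle
(141,197,36): 36+141 ≤ 197, not a triangle
(235,162,66): 66+162 ≤ 235, not a triangle
(240,146,74): 74+146 ≤ 240, not a triangle
1 of the 6 is acute.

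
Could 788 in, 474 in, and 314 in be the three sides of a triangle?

The two shorter sides sum to 788, exactly equal to the longest side 788.
That gives only a degenerate (flat) triangle — the inequality must be strict.

No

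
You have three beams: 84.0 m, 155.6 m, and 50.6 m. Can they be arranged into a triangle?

The longest side is 155.6, but the other two sum to only 134.6.
134.6 < 155.6, so the triangle inequality fails.

No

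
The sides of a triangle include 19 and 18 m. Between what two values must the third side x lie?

By the triangle inequality, x must be less than 19 + 18 = 37 and greater than |19 − 18| = 1.

1 < x < 37 (m)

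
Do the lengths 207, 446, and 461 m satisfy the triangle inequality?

The longest side is 461, and the other two sum to 653.
Since 653 > 461, the triangle inequality holds.

Yes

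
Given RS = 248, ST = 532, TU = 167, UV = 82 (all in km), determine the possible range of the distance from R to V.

35 ≤ RV ≤ 1029 km

The maximum is all hops collinear in one direction: 248 + 532 + 167 + 82 = 1029.
The longest hop is 532; the others sum to 497. Folding the others back against it leaves at least 532 − 497 = 35.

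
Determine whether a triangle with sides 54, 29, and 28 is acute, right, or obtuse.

obtuse

Compare the square of the longest side to the sum of squares of the other two: 28² + 29² = 1625 < 2916 = 54².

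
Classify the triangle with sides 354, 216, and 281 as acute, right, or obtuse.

acute

Compare the square of the longest side to the sum of squares of the other two: 216² + 281² = 125617 > 125316 = 354².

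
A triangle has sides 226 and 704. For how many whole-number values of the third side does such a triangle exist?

The third side lies in the open interval (478, 930).
Integers from 479 to 929 inclusive: 929 − 479 + 1 = 451.

451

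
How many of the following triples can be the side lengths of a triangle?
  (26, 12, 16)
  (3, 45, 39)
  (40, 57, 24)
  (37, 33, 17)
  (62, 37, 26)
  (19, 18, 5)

(12,16,26): 12+16 > 26 → valid
(3,39,45): 3+39 ≤ 45 → not valid
(24,40,57): 24+40 > 57 → valid
(17,33,37): 17+33 > 37 → valid
(26,37,62): 26+37 > 62 → valid
(5,18,19): 5+18 > 19 → valid
5 of the 6 triples form a triangle.

5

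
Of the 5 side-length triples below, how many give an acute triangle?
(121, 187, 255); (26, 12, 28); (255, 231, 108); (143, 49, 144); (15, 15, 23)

(121,187,255): 121²+187² = 49610 < 65025 = 255² → obtuse
(26,12,28): 12²+26² = 820 > 784 = 28² → acute
(255,231,108): 108²+231² = 65025 = 255² → right
(143,49,144): 49²+143² = 22850 > 20736 = 144² → acute
(15,15,23): 15²+15² = 450 < 529 = 23² → obtuse
2 of the 5 are acute.

2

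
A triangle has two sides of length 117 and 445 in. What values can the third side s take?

By the triangle inequality, s must be less than 117 + 445 = 562 and greater than |117 − 445| = 328.

328 < s < 562 (in)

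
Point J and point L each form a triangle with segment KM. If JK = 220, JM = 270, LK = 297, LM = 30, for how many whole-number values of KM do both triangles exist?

59

From triangle JKM: 50 < KM < 490.
From triangle LKM: 267 < KM < 327.
Intersection: 267 < KM < 327, so integers 268 through 326: 59 values.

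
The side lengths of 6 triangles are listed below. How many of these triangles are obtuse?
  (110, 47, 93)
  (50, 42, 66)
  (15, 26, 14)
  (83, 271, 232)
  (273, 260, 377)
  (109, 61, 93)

(110,47,93): 47²+93² = 10858 < 12100 = 110² → obtuse
(50,42,66): 42²+50² = 4264 < 4356 = 66² → obtuse
(15,26,14): 14²+15² = 421 < 676 = 26² → obtuse
(83,271,232): 83²+232² = 60713 < 73441 = 271² → obtuse
(273,260,377): 260²+273² = 142129 = 377² → right
(109,61,93): 61²+93² = 12370 > 11881 = 109² → acute
4 of the 6 are obtuse.

4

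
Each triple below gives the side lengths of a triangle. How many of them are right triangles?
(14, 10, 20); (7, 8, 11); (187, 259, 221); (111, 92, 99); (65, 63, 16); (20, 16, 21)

1

(14,10,20): 10²+14² = 296 < 400 = 20² → obtuse
(7,8,11): 7²+8² = 113 < 121 = 11² → obtuse
(187,259,221): 187²+221² = 83810 > 67081 = 259² → acute
(111,92,99): 92²+99² = 18265 > 12321 = 111² → acute
(65,63,16): 16²+63² = 4225 = 65² → right
(20,16,21): 16²+20² = 656 > 441 = 21² → acute
1 of the 6 is right.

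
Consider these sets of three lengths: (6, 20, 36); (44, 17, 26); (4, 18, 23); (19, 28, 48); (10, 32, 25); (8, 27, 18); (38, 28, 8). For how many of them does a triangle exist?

1

(6,20,36): 6+20 ≤ 36 → not valid
(17,26,44): 17+26 ≤ 44 → not valid
(4,18,23): 4+18 ≤ 23 → not valid
(19,28,48): 19+28 ≤ 48 → not valid
(10,25,32): 10+25 > 32 → valid
(8,18,27): 8+18 ≤ 27 → not valid
(8,28,38): 8+28 ≤ 38 → not valid
1 of the 7 triples forms a triangle.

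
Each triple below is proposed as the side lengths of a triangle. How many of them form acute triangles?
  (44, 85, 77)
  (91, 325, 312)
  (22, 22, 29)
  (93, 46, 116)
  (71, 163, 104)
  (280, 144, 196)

(44,85,77): 44²+77² = 7865 > 7225 = 85² → acute
(91,325,312): 91²+312² = 105625 = 325² → right
(22,22,29): 22²+22² = 968 > 841 = 29² → acute
(93,46,116): 46²+93² = 10765 < 13456 = 116² → obtuse
(71,163,104): 71²+104² = 15857 < 26569 = 163² → obtuse
(280,144,196): 144²+196² = 59152 < 78400 = 280² → obtuse
2 of the 6 are acute.

2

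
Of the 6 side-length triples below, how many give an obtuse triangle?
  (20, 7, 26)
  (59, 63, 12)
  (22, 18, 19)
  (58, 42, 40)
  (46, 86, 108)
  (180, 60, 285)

3

(20,7,26): 7²+20² = 449 < 676 = 26² → obtuse
(59,63,12): 12²+59² = 3625 < 3969 = 63² → obtuse
(22,18,19): 18²+19² = 685 > 484 = 22² → acute
(58,42,40): 40²+42² = 3364 = 58² → right
(46,86,108): 46²+86² = 9512 < 11664 = 108² → obtuse
(180,60,285): 60+180 ≤ 285, not a triangle
3 of the 6 are obtuse.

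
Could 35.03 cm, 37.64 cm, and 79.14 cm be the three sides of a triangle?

The longest side is 79.14, but the other two sum to only 72.67.
72.67 < 79.14, so the triangle inequality fails.

No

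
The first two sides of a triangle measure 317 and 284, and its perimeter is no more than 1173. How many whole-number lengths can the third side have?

Triangle inequality: 33 < x < 601. Perimeter ≤ 1173 gives x ≤ 1173 − 317 − 284 = 572.
So 33 < x ≤ 572; integers 34 through 572: 539 values.

539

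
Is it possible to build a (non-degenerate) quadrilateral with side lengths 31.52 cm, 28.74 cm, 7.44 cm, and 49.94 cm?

A quadrilateral exists iff every side is shorter than the sum of the others — equivalently, the longest side is less than the sum of the rest.
Longest side 49.94 < 67.70 (sum of the remaining 3), so yes.

Yes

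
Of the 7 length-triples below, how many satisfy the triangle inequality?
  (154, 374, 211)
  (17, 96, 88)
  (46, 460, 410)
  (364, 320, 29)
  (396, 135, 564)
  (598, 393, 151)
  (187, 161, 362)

1

(154,211,374): 154+211 ≤ 374 → not valid
(17,88,96): 17+88 > 96 → valid
(46,410,460): 46+410 ≤ 460 → not valid
(29,320,364): 29+320 ≤ 364 → not valid
(135,396,564): 135+396 ≤ 564 → not valid
(151,393,598): 151+393 ≤ 598 → not valid
(161,187,362): 161+187 ≤ 362 → not valid
1 of the 7 triples forms a triangle.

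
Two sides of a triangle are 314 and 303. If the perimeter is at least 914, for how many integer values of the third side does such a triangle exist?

Triangle inequality: 11 < x < 617. Perimeter ≥ 914 gives x ≥ 914 − 314 − 303 = 297.
So 297 ≤ x < 617; integers 297 through 616: 320 values.

320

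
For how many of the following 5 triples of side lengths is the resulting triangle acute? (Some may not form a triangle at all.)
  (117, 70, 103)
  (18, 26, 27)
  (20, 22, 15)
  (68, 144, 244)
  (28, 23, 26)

(117,70,103): 70²+103² = 15509 > 13689 = 117² → acute
(18,26,27): 18²+26² = 1000 > 729 = 27² → acute
(20,22,15): 15²+20² = 625 > 484 = 22² → acute
(68,144,244): 68+144 ≤ 244, not a triangle
(28,23,26): 23²+26² = 1205 > 784 = 28² → acute
4 of the 5 are acute.

4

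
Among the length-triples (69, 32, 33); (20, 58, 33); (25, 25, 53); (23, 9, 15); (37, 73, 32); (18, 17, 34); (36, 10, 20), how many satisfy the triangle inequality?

(32,33,69): 32+33 ≤ 69 → not valid
(20,33,58): 20+33 ≤ 58 → not valid
(25,25,53): 25+25 ≤ 53 → not valid
(9,15,23): 9+15 > 23 → valid
(32,37,73): 32+37 ≤ 73 → not valid
(17,18,34): 17+18 > 34 → valid
(10,20,36): 10+20 ≤ 36 → not valid
2 of the 7 triples form a triangle.

2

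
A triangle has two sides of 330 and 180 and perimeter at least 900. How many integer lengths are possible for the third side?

120

Triangle inequality: 150 < x < 510. Perimeter ≥ 900 gives x ≥ 900 − 330 − 180 = 390.
So 390 ≤ x < 510; integers 390 through 509: 120 values.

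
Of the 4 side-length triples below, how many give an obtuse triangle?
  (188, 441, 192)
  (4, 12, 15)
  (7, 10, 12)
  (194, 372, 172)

(188,441,192): 188+192 ≤ 441, not a triangle
(4,12,15): 4²+12² = 160 < 225 = 15² → obtuse
(7,10,12): 7²+10² = 149 > 144 = 12² → acute
(194,372,172): 172+194 ≤ 372, not a triangle
1 of the 4 is obtuse.

1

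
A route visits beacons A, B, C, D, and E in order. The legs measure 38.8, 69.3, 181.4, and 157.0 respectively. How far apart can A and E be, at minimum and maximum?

0 ≤ AE ≤ 446.5

The maximum is all hops collinear in one direction: 38.8 + 69.3 + 181.4 + 157.0 = 446.5.
The longest hop is 181.4; the others sum to 265.1. Since 181.4 ≤ 265.1, the path can fold back on itself completely, so the minimum distance is 0.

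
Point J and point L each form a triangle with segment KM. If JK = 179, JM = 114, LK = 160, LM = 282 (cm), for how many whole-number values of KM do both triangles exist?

From triangle JKM: 65 < KM < 293.
From triangle LKM: 122 < KM < 442.
Intersection: 122 < KM < 293, so integers 123 through 292: 170 values.

170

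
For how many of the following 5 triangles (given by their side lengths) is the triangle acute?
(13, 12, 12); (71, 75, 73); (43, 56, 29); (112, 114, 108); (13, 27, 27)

(13,12,12): 12²+12² = 288 > 169 = 13² → acute
(71,75,73): 71²+73² = 10370 > 5625 = 75² → acute
(43,56,29): 29²+43² = 2690 < 3136 = 56² → obtuse
(112,114,108): 108²+112² = 24208 > 12996 = 114² → acute
(13,27,27): 13²+27² = 898 > 729 = 27² → acute
4 of the 5 are acute.

4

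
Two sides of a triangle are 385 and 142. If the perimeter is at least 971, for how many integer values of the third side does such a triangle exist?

Triangle inequality: 243 < x < 527. Perimeter ≥ 971 gives x ≥ 971 − 385 − 142 = 444.
So 444 ≤ x < 527; integers 444 through 526: 83 values.

83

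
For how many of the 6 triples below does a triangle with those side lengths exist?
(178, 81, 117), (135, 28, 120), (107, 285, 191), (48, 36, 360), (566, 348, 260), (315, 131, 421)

(81,117,178): 81+117 > 178 → valid
(28,120,135): 28+120 > 135 → valid
(107,191,285): 107+191 > 285 → valid
(36,48,360): 36+48 ≤ 360 → not valid
(260,348,566): 260+348 > 566 → valid
(131,315,421): 131+315 > 421 → valid
5 of the 6 triples form a triangle.

5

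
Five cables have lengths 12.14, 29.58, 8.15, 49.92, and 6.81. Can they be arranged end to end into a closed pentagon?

Yes

A pentagon exists iff every side is shorter than the sum of the others — equivalently, the longest side is less than the sum of the rest.
Longest side 49.92 < 56.68 (sum of the remaining 4), so yes.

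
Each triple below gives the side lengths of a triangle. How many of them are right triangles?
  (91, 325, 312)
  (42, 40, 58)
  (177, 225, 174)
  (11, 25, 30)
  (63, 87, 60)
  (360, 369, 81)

(91,325,312): 91²+312² = 105625 = 325² → right
(42,40,58): 40²+42² = 3364 = 58² → right
(177,225,174): 174²+177² = 61605 > 50625 = 225² → acute
(11,25,30): 11²+25² = 746 < 900 = 30² → obtuse
(63,87,60): 60²+63² = 7569 = 87² → right
(360,369,81): 81²+360² = 136161 = 369² → right
4 of the 6 are right.

4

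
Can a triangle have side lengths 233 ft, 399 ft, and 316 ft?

Yes

The longest side is 399, and the other two sum to 549.
Since 549 > 399, the triangle inequality holds.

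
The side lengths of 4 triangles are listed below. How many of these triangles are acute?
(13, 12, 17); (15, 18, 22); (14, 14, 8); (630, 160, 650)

(13,12,17): 12²+13² = 313 > 289 = 17² → acute
(15,18,22): 15²+18² = 549 > 484 = 22² → acute
(14,14,8): 8²+14² = 260 > 196 = 14² → acute
(630,160,650): 160²+630² = 422500 = 650² → right
3 of the 4 are acute.

3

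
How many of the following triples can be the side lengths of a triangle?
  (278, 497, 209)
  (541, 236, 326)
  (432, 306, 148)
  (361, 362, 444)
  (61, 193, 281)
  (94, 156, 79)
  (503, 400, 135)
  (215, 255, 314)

6

(209,278,497): 209+278 ≤ 497 → not valid
(236,326,541): 236+326 > 541 → valid
(148,306,432): 148+306 > 432 → valid
(361,362,444): 361+362 > 444 → valid
(61,193,281): 61+193 ≤ 281 → not valid
(79,94,156): 79+94 > 156 → valid
(135,400,503): 135+400 > 503 → valid
(215,255,314): 215+255 > 314 → valid
6 of the 8 triples form a triangle.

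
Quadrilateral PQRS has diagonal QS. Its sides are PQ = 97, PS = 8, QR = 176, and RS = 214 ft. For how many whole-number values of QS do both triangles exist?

From triangle PQS: 89 < QS < 105.
From triangle RQS: 38 < QS < 390.
Intersection: 89 < QS < 105, so integers 90 through 104: 15 values.

15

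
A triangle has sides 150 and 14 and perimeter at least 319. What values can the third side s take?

155 ≤ s < 164

Triangle inequality alone gives 136 < s < 164.
The perimeter condition gives s ≥ 319 − 150 − 14 = 155.
Intersecting the two: 155 ≤ s < 164.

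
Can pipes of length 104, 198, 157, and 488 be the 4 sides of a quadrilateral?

For a quadrilateral, each side must be shorter than the sum of the others.
Here the longest side is 488, but the remaining 3 sides sum to only 459.

No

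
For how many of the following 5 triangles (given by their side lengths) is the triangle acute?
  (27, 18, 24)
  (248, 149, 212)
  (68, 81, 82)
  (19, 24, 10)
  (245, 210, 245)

4

(27,18,24): 18²+24² = 900 > 729 = 27² → acute
(248,149,212): 149²+212² = 67145 > 61504 = 248² → acute
(68,81,82): 68²+81² = 11185 > 6724 = 82² → acute
(19,24,10): 10²+19² = 461 < 576 = 24² → obtuse
(245,210,245): 210²+245² = 104125 > 60025 = 245² → acute
4 of the 5 are acute.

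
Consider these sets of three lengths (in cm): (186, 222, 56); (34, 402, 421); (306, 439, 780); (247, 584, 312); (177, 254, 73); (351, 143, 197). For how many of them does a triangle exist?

2

(56,186,222): 56+186 > 222 → valid
(34,402,421): 34+402 > 421 → valid
(306,439,780): 306+439 ≤ 780 → not valid
(247,312,584): 247+312 ≤ 584 → not valid
(73,177,254): 73+177 ≤ 254 → not valid
(143,197,351): 143+197 ≤ 351 → not valid
2 of the 6 triples form a triangle.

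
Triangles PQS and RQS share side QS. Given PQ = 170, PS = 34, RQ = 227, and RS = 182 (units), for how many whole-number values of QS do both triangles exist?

From triangle PQS: 136 < QS < 204.
From triangle RQS: 45 < QS < 409.
Intersection: 136 < QS < 204, so integers 137 through 203: 67 values.

67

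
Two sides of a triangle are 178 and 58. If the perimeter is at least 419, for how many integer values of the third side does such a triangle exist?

53

Triangle inequality: 120 < x < 236. Perimeter ≥ 419 gives x ≥ 419 − 178 − 58 = 183.
So 183 ≤ x < 236; integers 183 through 235: 53 values.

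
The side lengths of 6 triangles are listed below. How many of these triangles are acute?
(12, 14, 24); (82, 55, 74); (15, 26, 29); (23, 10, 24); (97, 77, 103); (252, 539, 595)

4

(12,14,24): 12²+14² = 340 < 576 = 24² → obtuse
(82,55,74): 55²+74² = 8501 > 6724 = 82² → acute
(15,26,29): 15²+26² = 901 > 841 = 29² → acute
(23,10,24): 10²+23² = 629 > 576 = 24² → acute
(97,77,103): 77²+97² = 15338 > 10609 = 103² → acute
(252,539,595): 252²+539² = 354025 = 595² → right
4 of the 6 are acute.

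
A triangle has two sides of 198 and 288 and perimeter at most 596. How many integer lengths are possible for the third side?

20

Triangle inequality: 90 < x < 486. Perimeter ≤ 596 gives x ≤ 596 − 198 − 288 = 110.
So 90 < x ≤ 110; integers 91 through 110: 20 values.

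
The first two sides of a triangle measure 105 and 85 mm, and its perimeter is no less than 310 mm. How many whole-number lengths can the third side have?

70

Triangle inequality: 20 < x < 190. Perimeter ≥ 310 gives x ≥ 310 − 105 − 85 = 120.
So 120 ≤ x < 190; integers 120 through 189: 70 values.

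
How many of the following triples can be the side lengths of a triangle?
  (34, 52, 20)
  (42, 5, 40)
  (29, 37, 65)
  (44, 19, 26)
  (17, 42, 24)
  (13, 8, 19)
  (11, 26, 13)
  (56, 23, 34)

(20,34,52): 20+34 > 52 → valid
(5,40,42): 5+40 > 42 → valid
(29,37,65): 29+37 > 65 → valid
(19,26,44): 19+26 > 44 → valid
(17,24,42): 17+24 ≤ 42 → not valid
(8,13,19): 8+13 > 19 → valid
(11,13,26): 11+13 ≤ 26 → not valid
(23,34,56): 23+34 > 56 → valid
6 of the 8 triples form a triangle.

6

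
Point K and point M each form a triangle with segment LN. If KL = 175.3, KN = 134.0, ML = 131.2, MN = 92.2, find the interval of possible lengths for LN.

From triangle KLN: |175.3 − 134.0| < LN < 175.3 + 134.0, i.e. 41.3 < LN < 309.3.
From triangle MLN: 39.0 < LN < 223.4.
Both must hold, so LN lies in the intersection.

41.3 < LN < 223.4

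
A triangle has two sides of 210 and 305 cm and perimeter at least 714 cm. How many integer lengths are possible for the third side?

316

Triangle inequality: 95 < x < 515. Perimeter ≥ 714 gives x ≥ 714 − 210 − 305 = 199.
So 199 ≤ x < 515; integers 199 through 514: 316 values.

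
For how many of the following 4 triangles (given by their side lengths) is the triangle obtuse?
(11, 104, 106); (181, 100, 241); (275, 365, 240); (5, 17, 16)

3

(11,104,106): 11²+104² = 10937 < 11236 = 106² → obtuse
(181,100,241): 100²+181² = 42761 < 58081 = 241² → obtuse
(275,365,240): 240²+275² = 133225 = 365² → right
(5,17,16): 5²+16² = 281 < 289 = 17² → obtuse
3 of the 4 are obtuse.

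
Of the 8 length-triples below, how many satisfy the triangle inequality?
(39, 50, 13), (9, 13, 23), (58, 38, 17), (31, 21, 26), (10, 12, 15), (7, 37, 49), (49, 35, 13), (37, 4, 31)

(13,39,50): 13+39 > 50 → valid
(9,13,23): 9+13 ≤ 23 → not valid
(17,38,58): 17+38 ≤ 58 → not valid
(21,26,31): 21+26 > 31 → valid
(10,12,15): 10+12 > 15 → valid
(7,37,49): 7+37 ≤ 49 → not valid
(13,35,49): 13+35 ≤ 49 → not valid
(4,31,37): 4+31 ≤ 37 → not valid
3 of the 8 triples form a triangle.

3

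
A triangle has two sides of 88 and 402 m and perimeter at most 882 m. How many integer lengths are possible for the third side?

Triangle inequality: 314 < x < 490. Perimeter ≤ 882 gives x ≤ 882 − 88 − 402 = 392.
So 314 < x ≤ 392; integers 315 through 392: 78 values.

78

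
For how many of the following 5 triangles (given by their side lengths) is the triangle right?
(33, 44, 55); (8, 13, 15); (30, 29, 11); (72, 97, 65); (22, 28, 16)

2

(33,44,55): 33²+44² = 3025 = 55² → right
(8,13,15): 8²+13² = 233 > 225 = 15² → acute
(30,29,11): 11²+29² = 962 > 900 = 30² → acute
(72,97,65): 65²+72² = 9409 = 97² → right
(22,28,16): 16²+22² = 740 < 784 = 28² → obtuse
2 of the 5 are right.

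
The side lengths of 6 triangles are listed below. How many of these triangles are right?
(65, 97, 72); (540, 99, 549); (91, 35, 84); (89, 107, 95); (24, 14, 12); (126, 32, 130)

4

(65,97,72): 65²+72² = 9409 = 97² → right
(540,99,549): 99²+540² = 301401 = 549² → right
(91,35,84): 35²+84² = 8281 = 91² → right
(89,107,95): 89²+95² = 16946 > 11449 = 107² → acute
(24,14,12): 12²+14² = 340 < 576 = 24² → obtuse
(126,32,130): 32²+126² = 16900 = 130² → right
4 of the 6 are right.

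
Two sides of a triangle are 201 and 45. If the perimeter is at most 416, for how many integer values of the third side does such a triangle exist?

14

Triangle inequality: 156 < x < 246. Perimeter ≤ 416 gives x ≤ 416 − 201 − 45 = 170.
So 156 < x ≤ 170; integers 157 through 170: 14 values.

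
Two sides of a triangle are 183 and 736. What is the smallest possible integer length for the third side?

554

The third side must be strictly greater than |183 − 736| = 553.
The smallest integer above 553 is 554.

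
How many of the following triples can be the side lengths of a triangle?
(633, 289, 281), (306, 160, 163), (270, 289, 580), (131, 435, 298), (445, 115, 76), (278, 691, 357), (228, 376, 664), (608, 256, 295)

(281,289,633): 281+289 ≤ 633 → not valid
(160,163,306): 160+163 > 306 → valid
(270,289,580): 270+289 ≤ 580 → not valid
(131,298,435): 131+298 ≤ 435 → not valid
(76,115,445): 76+115 ≤ 445 → not valid
(278,357,691): 278+357 ≤ 691 → not valid
(228,376,664): 228+376 ≤ 664 → not valid
(256,295,608): 256+295 ≤ 608 → not valid
1 of the 8 triples forms a triangle.

1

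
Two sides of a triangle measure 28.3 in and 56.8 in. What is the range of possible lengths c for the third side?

By the triangle inequality, c must be less than 28.3 + 56.8 = 85.1 and greater than |28.3 − 56.8| = 28.5.

28.5 < c < 85.1 (in)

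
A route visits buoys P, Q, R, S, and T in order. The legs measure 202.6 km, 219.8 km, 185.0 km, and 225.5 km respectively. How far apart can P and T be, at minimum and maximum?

The maximum is all hops collinear in one direction: 202.6 + 219.8 + 185.0 + 225.5 = 832.9.
The longest hop is 225.5; the others sum to 607.4. Since 225.5 ≤ 607.4, the path can fold back on itself completely, so the minimum distance is 0.

0 ≤ PT ≤ 832.9 km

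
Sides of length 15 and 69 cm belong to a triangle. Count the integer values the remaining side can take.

The third side lies in the open interval (54, 84).
Integers from 55 to 83 inclusive: 83 − 55 + 1 = 29.

29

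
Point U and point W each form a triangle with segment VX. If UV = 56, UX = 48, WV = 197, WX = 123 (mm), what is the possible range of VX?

74 < VX < 104

From triangle UVX: |56 − 48| < VX < 56 + 48, i.e. 8 < VX < 104.
From triangle WVX: 74 < VX < 320.
Both must hold, so VX lies in the intersection.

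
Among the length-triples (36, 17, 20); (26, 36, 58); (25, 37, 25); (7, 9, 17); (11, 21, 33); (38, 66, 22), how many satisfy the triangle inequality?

(17,20,36): 17+20 > 36 → valid
(26,36,58): 26+36 > 58 → valid
(25,25,37): 25+25 > 37 → valid
(7,9,17): 7+9 ≤ 17 → not valid
(11,21,33): 11+21 ≤ 33 → not valid
(22,38,66): 22+38 ≤ 66 → not valid
3 of the 6 triples form a triangle.

3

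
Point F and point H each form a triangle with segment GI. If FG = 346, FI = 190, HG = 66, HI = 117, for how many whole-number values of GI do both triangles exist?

26

From triangle FGI: 156 < GI < 536.
From triangle HGI: 51 < GI < 183.
Intersection: 156 < GI < 183, so integers 157 through 182: 26 values.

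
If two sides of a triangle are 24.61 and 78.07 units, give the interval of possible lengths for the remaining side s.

By the triangle inequality, s must be less than 24.61 + 78.07 = 102.68 and greater than |24.61 − 78.07| = 53.46.

53.46 < s < 102.68 (units)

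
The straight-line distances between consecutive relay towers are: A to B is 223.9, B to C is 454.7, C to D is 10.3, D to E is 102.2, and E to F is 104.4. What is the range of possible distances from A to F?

13.9 ≤ AF ≤ 895.5

The maximum is all hops collinear in one direction: 223.9 + 454.7 + 10.3 + 102.2 + 104.4 = 895.5.
The longest hop is 454.7; the others sum to 440.8. Folding the others back against it leaves at least 454.7 − 440.8 = 13.9.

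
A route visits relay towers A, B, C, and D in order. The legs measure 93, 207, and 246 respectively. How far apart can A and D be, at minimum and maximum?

0 ≤ AD ≤ 546

The maximum is all hops collinear in one direction: 93 + 207 + 246 = 546.
The longest hop is 246; the others sum to 300. Since 246 ≤ 300, the path can fold back on itself completely, so the minimum distance is 0.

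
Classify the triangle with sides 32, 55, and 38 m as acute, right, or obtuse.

Compare the square of the longest side to the sum of squares of the other two: 32² + 38² = 2468 < 3025 = 55².

obtuse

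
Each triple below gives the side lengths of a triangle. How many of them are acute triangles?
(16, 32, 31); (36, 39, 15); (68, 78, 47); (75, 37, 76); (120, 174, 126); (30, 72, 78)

3

(16,32,31): 16²+31² = 1217 > 1024 = 32² → acute
(36,39,15): 15²+36² = 1521 = 39² → right
(68,78,47): 47²+68² = 6833 > 6084 = 78² → acute
(75,37,76): 37²+75² = 6994 > 5776 = 76² → acute
(120,174,126): 120²+126² = 30276 = 174² → right
(30,72,78): 30²+72² = 6084 = 78² → right
3 of the 6 are acute.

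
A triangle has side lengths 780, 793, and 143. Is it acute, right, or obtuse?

right

Compare the square of the longest side to the sum of squares of the other two: 143² + 780² = 628849 = 793².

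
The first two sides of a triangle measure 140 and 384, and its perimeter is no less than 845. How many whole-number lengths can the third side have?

203

Triangle inequality: 244 < x < 524. Perimeter ≥ 845 gives x ≥ 845 − 140 − 384 = 321.
So 321 ≤ x < 524; integers 321 through 523: 203 values.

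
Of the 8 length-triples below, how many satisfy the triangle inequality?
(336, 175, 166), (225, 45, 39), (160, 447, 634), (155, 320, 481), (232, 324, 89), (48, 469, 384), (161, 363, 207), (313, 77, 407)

2

(166,175,336): 166+175 > 336 → valid
(39,45,225): 39+45 ≤ 225 → not valid
(160,447,634): 160+447 ≤ 634 → not valid
(155,320,481): 155+320 ≤ 481 → not valid
(89,232,324): 89+232 ≤ 324 → not valid
(48,384,469): 48+384 ≤ 469 → not valid
(161,207,363): 161+207 > 363 → valid
(77,313,407): 77+313 ≤ 407 → not valid
2 of the 8 triples form a triangle.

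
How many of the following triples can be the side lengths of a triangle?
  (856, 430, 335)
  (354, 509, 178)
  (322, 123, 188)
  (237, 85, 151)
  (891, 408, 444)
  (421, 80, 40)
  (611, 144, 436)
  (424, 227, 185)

1

(335,430,856): 335+430 ≤ 856 → not valid
(178,354,509): 178+354 > 509 → valid
(123,188,322): 123+188 ≤ 322 → not valid
(85,151,237): 85+151 ≤ 237 → not valid
(408,444,891): 408+444 ≤ 891 → not valid
(40,80,421): 40+80 ≤ 421 → not valid
(144,436,611): 144+436 ≤ 611 → not valid
(185,227,424): 185+227 ≤ 424 → not valid
1 of the 8 triples forms a triangle.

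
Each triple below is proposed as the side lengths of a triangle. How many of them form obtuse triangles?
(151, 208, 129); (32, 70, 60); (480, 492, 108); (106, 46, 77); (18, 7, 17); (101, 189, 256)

4

(151,208,129): 129²+151² = 39442 < 43264 = 208² → obtuse
(32,70,60): 32²+60² = 4624 < 4900 = 70² → obtuse
(480,492,108): 108²+480² = 242064 = 492² → right
(106,46,77): 46²+77² = 8045 < 11236 = 106² → obtuse
(18,7,17): 7²+17² = 338 > 324 = 18² → acute
(101,189,256): 101²+189² = 45922 < 65536 = 256² → obtuse
4 of the 6 are obtuse.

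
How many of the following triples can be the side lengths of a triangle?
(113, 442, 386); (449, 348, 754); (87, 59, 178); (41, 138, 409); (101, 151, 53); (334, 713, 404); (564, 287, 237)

(113,386,442): 113+386 > 442 → valid
(348,449,754): 348+449 > 754 → valid
(59,87,178): 59+87 ≤ 178 → not valid
(41,138,409): 41+138 ≤ 409 → not valid
(53,101,151): 53+101 > 151 → valid
(334,404,713): 334+404 > 713 → valid
(237,287,564): 237+287 ≤ 564 → not valid
4 of the 7 triples form a triangle.

4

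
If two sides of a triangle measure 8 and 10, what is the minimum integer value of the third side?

3

The third side must be strictly greater than |8 − 10| = 2.
The smallest integer above 2 is 3.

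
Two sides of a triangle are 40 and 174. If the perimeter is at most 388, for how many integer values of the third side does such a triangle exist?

40

Triangle inequality: 134 < x < 214. Perimeter ≤ 388 gives x ≤ 388 − 40 − 174 = 174.
So 134 < x ≤ 174; integers 135 through 174: 40 values.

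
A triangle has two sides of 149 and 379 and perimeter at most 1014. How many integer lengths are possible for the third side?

Triangle inequality: 230 < x < 528. Perimeter ≤ 1014 gives x ≤ 1014 − 149 − 379 = 486.
So 230 < x ≤ 486; integers 231 through 486: 256 values.

256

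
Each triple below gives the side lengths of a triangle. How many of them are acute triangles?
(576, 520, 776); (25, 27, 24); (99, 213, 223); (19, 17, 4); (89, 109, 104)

3

(576,520,776): 520²+576² = 602176 = 776² → right
(25,27,24): 24²+25² = 1201 > 729 = 27² → acute
(99,213,223): 99²+213² = 55170 > 49729 = 223² → acute
(19,17,4): 4²+17² = 305 < 361 = 19² → obtuse
(89,109,104): 89²+104² = 18737 > 11881 = 109² → acute
3 of the 5 are acute.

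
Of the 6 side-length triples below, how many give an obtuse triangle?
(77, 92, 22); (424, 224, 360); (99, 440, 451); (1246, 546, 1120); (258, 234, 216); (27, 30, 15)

(77,92,22): 22²+77² = 6413 < 8464 = 92² → obtuse
(424,224,360): 224²+360² = 179776 = 424² → right
(99,440,451): 99²+440² = 203401 = 451² → right
(1246,546,1120): 546²+1120² = 1552516 = 1246² → right
(258,234,216): 216²+234² = 101412 > 66564 = 258² → acute
(27,30,15): 15²+27² = 954 > 900 = 30² → acute
1 of the 6 is obtuse.

1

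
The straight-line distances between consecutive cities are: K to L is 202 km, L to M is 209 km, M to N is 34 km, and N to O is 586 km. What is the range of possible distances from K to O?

141 ≤ KO ≤ 1031 km

The maximum is all hops collinear in one direction: 202 + 209 + 34 + 586 = 1031.
The longest hop is 586; the others sum to 445. Folding the others back against it leaves at least 586 − 445 = 141.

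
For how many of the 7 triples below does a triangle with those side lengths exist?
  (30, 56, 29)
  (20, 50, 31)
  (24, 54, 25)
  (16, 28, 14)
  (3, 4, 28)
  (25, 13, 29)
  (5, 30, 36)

(29,30,56): 29+30 > 56 → valid
(20,31,50): 20+31 > 50 → valid
(24,25,54): 24+25 ≤ 54 → not valid
(14,16,28): 14+16 > 28 → valid
(3,4,28): 3+4 ≤ 28 → not valid
(13,25,29): 13+25 > 29 → valid
(5,30,36): 5+30 ≤ 36 → not valid
4 of the 7 triples form a triangle.

4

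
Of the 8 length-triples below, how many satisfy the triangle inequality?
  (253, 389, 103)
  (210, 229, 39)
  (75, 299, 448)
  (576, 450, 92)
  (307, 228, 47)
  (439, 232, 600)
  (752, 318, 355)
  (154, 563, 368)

2

(103,253,389): 103+253 ≤ 389 → not valid
(39,210,229): 39+210 > 229 → valid
(75,299,448): 75+299 ≤ 448 → not valid
(92,450,576): 92+450 ≤ 576 → not valid
(47,228,307): 47+228 ≤ 307 → not valid
(232,439,600): 232+439 > 600 → valid
(318,355,752): 318+355 ≤ 752 → not valid
(154,368,563): 154+368 ≤ 563 → not valid
2 of the 8 triples form a triangle.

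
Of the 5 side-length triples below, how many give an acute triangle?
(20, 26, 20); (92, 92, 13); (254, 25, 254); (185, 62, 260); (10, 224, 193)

(20,26,20): 20²+20² = 800 > 676 = 26² → acute
(92,92,13): 13²+92² = 8633 > 8464 = 92² → acute
(254,25,254): 25²+254² = 65141 > 64516 = 254² → acute
(185,62,260): 62+185 ≤ 260, not a triangle
(10,224,193): 10+193 ≤ 224, not a triangle
3 of the 5 are acute.

3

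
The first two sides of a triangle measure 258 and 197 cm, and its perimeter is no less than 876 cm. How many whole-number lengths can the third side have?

34

Triangle inequality: 61 < x < 455. Perimeter ≥ 876 gives x ≥ 876 − 258 − 197 = 421.
So 421 ≤ x < 455; integers 421 through 454: 34 values.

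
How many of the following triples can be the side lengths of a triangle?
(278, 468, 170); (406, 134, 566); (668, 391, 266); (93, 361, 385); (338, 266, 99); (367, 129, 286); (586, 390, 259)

4

(170,278,468): 170+278 ≤ 468 → not valid
(134,406,566): 134+406 ≤ 566 → not valid
(266,391,668): 266+391 ≤ 668 → not valid
(93,361,385): 93+361 > 385 → valid
(99,266,338): 99+266 > 338 → valid
(129,286,367): 129+286 > 367 → valid
(259,390,586): 259+390 > 586 → valid
4 of the 7 triples form a triangle.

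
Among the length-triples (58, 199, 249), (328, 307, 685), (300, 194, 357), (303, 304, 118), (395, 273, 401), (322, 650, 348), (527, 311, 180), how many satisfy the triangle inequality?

5

(58,199,249): 58+199 > 249 → valid
(307,328,685): 307+328 ≤ 685 → not valid
(194,300,357): 194+300 > 357 → valid
(118,303,304): 118+303 > 304 → valid
(273,395,401): 273+395 > 401 → valid
(322,348,650): 322+348 > 650 → valid
(180,311,527): 180+311 ≤ 527 → not valid
5 of the 7 triples form a triangle.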